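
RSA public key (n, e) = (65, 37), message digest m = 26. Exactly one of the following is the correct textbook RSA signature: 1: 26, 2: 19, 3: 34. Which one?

Candidate 1: Squares mod 65: 26^1≡26, 26^2≡26, 26^4≡26, 26^8≡26, 26^16≡26, 26^32≡26; 37 = 32 + 4 + 1, so 26^37 ≡ 26·26·26 ≡ 26 (mod 65)
  → matches m = 26
Candidate 2: Squares mod 65: 19^1≡19, 19^2≡36, 19^4≡61, 19^8≡16, 19^16≡61, 19^32≡16; 37 = 32 + 4 + 1, so 19^37 ≡ 16·61·19 ≡ 19 (mod 65)
Candidate 3: Squares mod 65: 34^1≡34, 34^2≡51, 34^4≡1, 34^8≡1, 34^16≡1, 34^32≡1; 37 = 32 + 4 + 1, so 34^37 ≡ 1·1·34 ≡ 34 (mod 65)

1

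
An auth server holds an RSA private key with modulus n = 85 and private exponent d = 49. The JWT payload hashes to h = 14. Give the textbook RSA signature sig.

h^2 ≡ 14^2 = 196 ≡ 26
h^4 ≡ 26^2 = 676 ≡ 81
h^8 ≡ 81^2 = 6561 ≡ 16
h^16 ≡ 16^2 = 256 ≡ 1
h^32 ≡ 1^2 = 1
49 = 32 + 16 + 1, so h^49 ≡ 1·1·14 ≡ 14 (mod 85)

14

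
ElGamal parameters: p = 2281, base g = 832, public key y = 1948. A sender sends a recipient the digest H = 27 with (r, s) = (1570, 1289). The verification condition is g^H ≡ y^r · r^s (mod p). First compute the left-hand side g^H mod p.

832^27 mod 2281 = 877

877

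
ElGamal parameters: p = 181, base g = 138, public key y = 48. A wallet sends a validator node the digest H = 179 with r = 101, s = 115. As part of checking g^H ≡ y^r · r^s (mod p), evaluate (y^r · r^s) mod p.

48^2 = 2304 ≡ 132
48^4 ≡ 132^2 = 17424 ≡ 48
48^8 ≡ 48^2 = 2304 ≡ 132
48^16 ≡ 132^2 = 17424 ≡ 48
48^32 ≡ 48^2 = 2304 ≡ 132
48^64 ≡ 132^2 = 17424 ≡ 48
101 = 64 + 32 + 4 + 1, so 48^101 ≡ 48·132·48·48 ≡ 132 (mod 181)
101^2 = 10201 ≡ 65
101^4 ≡ 65^2 = 4225 ≡ 62
101^8 ≡ 62^2 = 3844 ≡ 43
101^16 ≡ 43^2 = 1849 ≡ 39
101^32 ≡ 39^2 = 1521 ≡ 73
101^64 ≡ 73^2 = 5329 ≡ 80
115 = 64 + 32 + 16 + 2 + 1, so 101^115 ≡ 80·73·39·65·101 ≡ 142 (mod 181)
y^r · r^s ≡ 132·142 = 18744 ≡ 101 (mod 181)

101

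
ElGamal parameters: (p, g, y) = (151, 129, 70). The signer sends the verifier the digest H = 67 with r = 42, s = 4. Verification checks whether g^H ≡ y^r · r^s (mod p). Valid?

Left side g^H mod p:
129^2 = 16641 ≡ 31
129^4 ≡ 31^2 = 961 ≡ 55
129^8 ≡ 55^2 = 3025 ≡ 5
129^16 ≡ 5^2 = 25
129^32 ≡ 25^2 = 625 ≡ 21
129^64 ≡ 21^2 = 441 ≡ 139
67 = 64 + 2 + 1, so 129^67 ≡ 139·31·129 ≡ 30 (mod 151)
Right side y^r · r^s mod p:
70^2 = 4900 ≡ 68
70^4 ≡ 68^2 = 4624 ≡ 94
70^8 ≡ 94^2 = 8836 ≡ 78
70^16 ≡ 78^2 = 6084 ≡ 44
70^32 ≡ 44^2 = 1936 ≡ 124
42 = 32 + 8 + 2, so 70^42 ≡ 124·78·68 ≡ 91 (mod 151)
42^2 = 1764 ≡ 103
42^4 ≡ 103^2 = 10609 ≡ 39
91·39 = 3549 ≡ 76 (mod 151)
30 ≠ 76, so verification fails.

no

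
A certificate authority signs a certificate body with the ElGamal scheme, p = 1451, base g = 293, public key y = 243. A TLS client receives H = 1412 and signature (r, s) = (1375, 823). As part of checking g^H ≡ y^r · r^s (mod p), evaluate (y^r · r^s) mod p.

243^2 = 59049 ≡ 1009
243^4 ≡ 1009^2 = 1018081 ≡ 930
243^8 ≡ 930^2 = 864900 ≡ 104
243^16 ≡ 104^2 = 10816 ≡ 659
243^32 ≡ 659^2 = 434281 ≡ 432
243^64 ≡ 432^2 = 186624 ≡ 896
243^128 ≡ 896^2 = 802816 ≡ 413
243^256 ≡ 413^2 = 170569 ≡ 802
243^512 ≡ 802^2 = 643204 ≡ 411
243^1024 ≡ 411^2 = 168921 ≡ 605
1375 = 1024 + 256 + 64 + 16 + 8 + 4 + 2 + 1, so 243^1375 ≡ 605·802·896·659·104·930·1009·243 ≡ 472 (mod 1451)
1375^2 = 1890625 ≡ 1423
1375^4 ≡ 1423^2 = 2024929 ≡ 784
1375^8 ≡ 784^2 = 614656 ≡ 883
1375^16 ≡ 883^2 = 779689 ≡ 502
1375^32 ≡ 502^2 = 252004 ≡ 981
1375^64 ≡ 981^2 = 962361 ≡ 348
1375^128 ≡ 348^2 = 121104 ≡ 671
1375^256 ≡ 671^2 = 450241 ≡ 431
1375^512 ≡ 431^2 = 185761 ≡ 33
823 = 512 + 256 + 32 + 16 + 4 + 2 + 1, so 1375^823 ≡ 33·431·981·502·784·1423·1375 ≡ 324 (mod 1451)
y^r · r^s ≡ 472·324 = 152928 ≡ 573 (mod 1451)

573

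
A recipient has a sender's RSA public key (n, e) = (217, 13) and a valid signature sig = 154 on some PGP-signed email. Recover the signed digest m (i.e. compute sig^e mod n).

154

sig^2 ≡ 154^2 = 23716 ≡ 63
sig^4 ≡ 63^2 = 3969 ≡ 63
sig^8 ≡ 63^2 = 3969 ≡ 63
13 = 8 + 4 + 1, so sig^13 ≡ 63·63·154 ≡ 154 (mod 217)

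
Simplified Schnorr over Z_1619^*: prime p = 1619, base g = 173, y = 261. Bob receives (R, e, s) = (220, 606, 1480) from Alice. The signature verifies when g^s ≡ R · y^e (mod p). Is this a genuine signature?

forged

g^s mod p:
Squares mod 1619: 173^1≡173, 173^2≡787, 173^4≡911, 173^8≡993, 173^16≡78, 173^32≡1227, 173^64≡1478, 173^128≡453, 173^256≡1215, 173^512≡1316, 173^1024≡1145
1480 = 1024 + 256 + 128 + 64 + 8, so 173^1480 ≡ 1145·1215·453·1478·993 ≡ 685 (mod 1619)
R · y^e mod p:
Squares mod 1619: 261^1≡261, 261^2≡123, 261^4≡558, 261^8≡516, 261^16≡740, 261^32≡378, 261^64≡412, 261^128≡1368, 261^256≡1479, 261^512≡172
606 = 512 + 64 + 16 + 8 + 4 + 2, so 261^606 ≡ 172·412·740·516·558·123 ≡ 1384 (mod 1619)
220·1384 = 304480 ≡ 108 (mod 1619)
685 ≠ 108; the check fails.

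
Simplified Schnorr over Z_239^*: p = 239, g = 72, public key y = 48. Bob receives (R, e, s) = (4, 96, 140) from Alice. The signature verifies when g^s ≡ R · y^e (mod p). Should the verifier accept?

g^s mod p:
72^2 = 5184 ≡ 165
72^4 ≡ 165^2 = 27225 ≡ 218
72^8 ≡ 218^2 = 47524 ≡ 202
72^16 ≡ 202^2 = 40804 ≡ 174
72^32 ≡ 174^2 = 30276 ≡ 162
72^64 ≡ 162^2 = 26244 ≡ 193
72^128 ≡ 193^2 = 37249 ≡ 204
140 = 128 + 8 + 4, so 72^140 ≡ 204·202·218 ≡ 51 (mod 239)
R · y^e mod p:
48^2 = 2304 ≡ 153
48^4 ≡ 153^2 = 23409 ≡ 226
48^8 ≡ 226^2 = 51076 ≡ 169
48^16 ≡ 169^2 = 28561 ≡ 120
48^32 ≡ 120^2 = 14400 ≡ 60
48^64 ≡ 60^2 = 3600 ≡ 15
96 = 64 + 32, so 48^96 ≡ 15·60 ≡ 183 (mod 239)
4·183 = 732 ≡ 15 (mod 239)
51 ≠ 15; the check fails.

reject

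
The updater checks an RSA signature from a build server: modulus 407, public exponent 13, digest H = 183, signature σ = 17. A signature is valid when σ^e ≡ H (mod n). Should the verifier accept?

accept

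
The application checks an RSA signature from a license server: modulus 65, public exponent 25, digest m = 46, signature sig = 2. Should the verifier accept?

sig^2 ≡ 2^2 = 4
sig^4 ≡ 4^2 = 16
sig^8 ≡ 16^2 = 256 ≡ 61
sig^16 ≡ 61^2 = 3721 ≡ 16
25 = 16 + 8 + 1, so sig^25 ≡ 16·61·2 ≡ 2 (mod 65)
The recovered value 2 does not match the digest 46.

reject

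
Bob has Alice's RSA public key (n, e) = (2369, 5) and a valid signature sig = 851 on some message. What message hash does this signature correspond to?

sig^2 ≡ 851^2 = 724201 ≡ 1656
sig^4 ≡ 1656^2 = 2742336 ≡ 1403
5 = 4 + 1, so sig^5 ≡ 1403·851 ≡ 2346 (mod 2369)

2346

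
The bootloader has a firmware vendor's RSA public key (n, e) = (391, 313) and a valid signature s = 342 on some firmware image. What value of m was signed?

Squares mod 391: s^1≡342, s^2≡55, s^4≡288, s^8≡52, s^16≡358, s^32≡307, s^64≡18, s^128≡324, s^256≡188
313 = 256 + 32 + 16 + 8 + 1, so s^313 ≡ 188·307·358·52·342 ≡ 240 (mod 391)

240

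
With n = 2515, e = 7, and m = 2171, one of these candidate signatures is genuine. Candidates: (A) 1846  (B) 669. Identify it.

Candidate A: 1846^2 = 3407716 ≡ 2406; 1846^4 ≡ 2406^2 = 5788836 ≡ 1821; 7 = 4 + 2 + 1, so 1846^7 ≡ 1821·2406·1846 ≡ 2171 (mod 2515)
  → matches m = 2171
Candidate B: 669^2 = 447561 ≡ 2406; 669^4 ≡ 2406^2 = 5788836 ≡ 1821; 7 = 4 + 2 + 1, so 669^7 ≡ 1821·2406·669 ≡ 344 (mod 2515)

A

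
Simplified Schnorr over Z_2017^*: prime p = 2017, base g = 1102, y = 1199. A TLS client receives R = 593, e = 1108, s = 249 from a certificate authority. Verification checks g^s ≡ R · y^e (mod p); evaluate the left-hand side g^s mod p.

266

1102^2 = 1214404 ≡ 170
1102^4 ≡ 170^2 = 28900 ≡ 662
1102^8 ≡ 662^2 = 438244 ≡ 555
1102^16 ≡ 555^2 = 308025 ≡ 1441
1102^32 ≡ 1441^2 = 2076481 ≡ 988
1102^64 ≡ 988^2 = 976144 ≡ 1933
1102^128 ≡ 1933^2 = 3736489 ≡ 1005
249 = 128 + 64 + 32 + 16 + 8 + 1, so 1102^249 ≡ 1005·1933·988·1441·555·1102 ≡ 266 (mod 2017)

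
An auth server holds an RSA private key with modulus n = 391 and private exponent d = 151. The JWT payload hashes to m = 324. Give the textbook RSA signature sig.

256

m^2 ≡ 324^2 = 104976 ≡ 188
m^4 ≡ 188^2 = 35344 ≡ 154
m^8 ≡ 154^2 = 23716 ≡ 256
m^16 ≡ 256^2 = 65536 ≡ 239
m^32 ≡ 239^2 = 57121 ≡ 35
m^64 ≡ 35^2 = 1225 ≡ 52
m^128 ≡ 52^2 = 2704 ≡ 358
151 = 128 + 16 + 4 + 2 + 1, so m^151 ≡ 358·239·154·188·324 ≡ 256 (mod 391)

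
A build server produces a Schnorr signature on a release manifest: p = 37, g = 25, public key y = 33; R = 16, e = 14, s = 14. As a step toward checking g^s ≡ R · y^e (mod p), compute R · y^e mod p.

7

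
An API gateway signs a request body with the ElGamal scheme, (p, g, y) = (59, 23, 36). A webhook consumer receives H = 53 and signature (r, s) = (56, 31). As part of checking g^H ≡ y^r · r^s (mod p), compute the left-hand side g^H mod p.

34

23^2 = 529 ≡ 57
23^4 ≡ 57^2 = 3249 ≡ 4
23^8 ≡ 4^2 = 16
23^16 ≡ 16^2 = 256 ≡ 20
23^32 ≡ 20^2 = 400 ≡ 46
53 = 32 + 16 + 4 + 1, so 23^53 ≡ 46·20·4·23 ≡ 34 (mod 59)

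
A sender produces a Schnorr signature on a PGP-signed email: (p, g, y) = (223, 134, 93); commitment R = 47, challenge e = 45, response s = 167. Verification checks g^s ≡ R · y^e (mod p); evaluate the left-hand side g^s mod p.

134^2 = 17956 ≡ 116
134^4 ≡ 116^2 = 13456 ≡ 76
134^8 ≡ 76^2 = 5776 ≡ 201
134^16 ≡ 201^2 = 40401 ≡ 38
134^32 ≡ 38^2 = 1444 ≡ 106
134^64 ≡ 106^2 = 11236 ≡ 86
134^128 ≡ 86^2 = 7396 ≡ 37
167 = 128 + 32 + 4 + 2 + 1, so 134^167 ≡ 37·106·76·116·134 ≡ 85 (mod 223)

85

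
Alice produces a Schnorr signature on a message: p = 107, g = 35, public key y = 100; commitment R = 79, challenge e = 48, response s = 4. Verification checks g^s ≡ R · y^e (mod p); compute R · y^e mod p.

100^2 = 10000 ≡ 49
100^4 ≡ 49^2 = 2401 ≡ 47
100^8 ≡ 47^2 = 2209 ≡ 69
100^16 ≡ 69^2 = 4761 ≡ 53
100^32 ≡ 53^2 = 2809 ≡ 27
48 = 32 + 16, so 100^48 ≡ 27·53 ≡ 40 (mod 107)
R · y^e ≡ 79·40 = 3160 ≡ 57 (mod 107)

57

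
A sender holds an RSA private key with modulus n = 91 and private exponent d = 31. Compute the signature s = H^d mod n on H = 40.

H^2 ≡ 40^2 = 1600 ≡ 53
H^4 ≡ 53^2 = 2809 ≡ 79
H^8 ≡ 79^2 = 6241 ≡ 53
H^16 ≡ 53^2 = 2809 ≡ 79
31 = 16 + 8 + 4 + 2 + 1, so H^31 ≡ 79·53·79·53·40 ≡ 40 (mod 91)

40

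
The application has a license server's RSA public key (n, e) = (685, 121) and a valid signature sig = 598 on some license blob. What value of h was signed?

308

sig^2 ≡ 598^2 = 357604 ≡ 34
sig^4 ≡ 34^2 = 1156 ≡ 471
sig^8 ≡ 471^2 = 221841 ≡ 586
sig^16 ≡ 586^2 = 343396 ≡ 211
sig^32 ≡ 211^2 = 44521 ≡ 681
sig^64 ≡ 681^2 = 463761 ≡ 16
121 = 64 + 32 + 16 + 8 + 1, so sig^121 ≡ 16·681·211·586·598 ≡ 308 (mod 685)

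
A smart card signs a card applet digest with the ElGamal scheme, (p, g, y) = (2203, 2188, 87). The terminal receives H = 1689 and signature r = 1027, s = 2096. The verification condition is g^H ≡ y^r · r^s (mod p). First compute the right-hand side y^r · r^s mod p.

Squares mod 2203: 87^1≡87, 87^2≡960, 87^4≡746, 87^8≡1360, 87^16≡1283, 87^32≡448, 87^64≡231, 87^128≡489, 87^256≡1197, 87^512≡859, 87^1024≡2079
1027 = 1024 + 2 + 1, so 87^1027 ≡ 2079·960·87 ≡ 2026 (mod 2203)
Squares mod 2203: 1027^1≡1027, 1027^2≡1695, 1027^4≡313, 1027^8≡1037, 1027^16≡305, 1027^32≡499, 1027^64≡62, 1027^128≡1641, 1027^256≡815, 1027^512≡1122, 1027^1024≡971, 1027^2048≡2160
2096 = 2048 + 32 + 16, so 1027^2096 ≡ 2160·499·305 ≡ 728 (mod 2203)
y^r · r^s ≡ 2026·728 = 1474928 ≡ 1121 (mod 2203)

1121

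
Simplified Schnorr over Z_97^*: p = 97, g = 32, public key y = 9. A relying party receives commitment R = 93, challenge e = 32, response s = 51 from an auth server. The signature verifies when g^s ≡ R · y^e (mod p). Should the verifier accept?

g^s mod p:
32^2 = 1024 ≡ 54
32^4 ≡ 54^2 = 2916 ≡ 6
32^8 ≡ 6^2 = 36
32^16 ≡ 36^2 = 1296 ≡ 35
32^32 ≡ 35^2 = 1225 ≡ 61
51 = 32 + 16 + 2 + 1, so 32^51 ≡ 61·35·54·32 ≡ 79 (mod 97)
R · y^e mod p:
9^2 = 81
9^4 ≡ 81^2 = 6561 ≡ 62
9^8 ≡ 62^2 = 3844 ≡ 61
9^16 ≡ 61^2 = 3721 ≡ 35
9^32 ≡ 35^2 = 1225 ≡ 61
93·61 = 5673 ≡ 47 (mod 97)
79 ≠ 47; the check fails.

reject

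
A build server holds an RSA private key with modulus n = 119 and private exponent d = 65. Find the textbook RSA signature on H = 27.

27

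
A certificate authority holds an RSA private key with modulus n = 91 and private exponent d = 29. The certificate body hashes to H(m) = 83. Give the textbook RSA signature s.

83

(H(m))^29 mod 91 = 83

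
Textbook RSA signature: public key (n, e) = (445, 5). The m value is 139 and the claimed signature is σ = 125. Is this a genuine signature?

forged

σ^5 mod 445 = 110
The recovered value 110 does not match the digest 139.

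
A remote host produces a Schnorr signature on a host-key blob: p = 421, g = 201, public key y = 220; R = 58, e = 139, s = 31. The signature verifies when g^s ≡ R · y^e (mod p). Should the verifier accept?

g^s mod p:
201^2 = 40401 ≡ 406
201^4 ≡ 406^2 = 164836 ≡ 225
201^8 ≡ 225^2 = 50625 ≡ 105
201^16 ≡ 105^2 = 11025 ≡ 79
31 = 16 + 8 + 4 + 2 + 1, so 201^31 ≡ 79·105·225·406·201 ≡ 318 (mod 421)
R · y^e mod p:
220^2 = 48400 ≡ 406
220^4 ≡ 406^2 = 164836 ≡ 225
220^8 ≡ 225^2 = 50625 ≡ 105
220^16 ≡ 105^2 = 11025 ≡ 79
220^32 ≡ 79^2 = 6241 ≡ 347
220^64 ≡ 347^2 = 120409 ≡ 3
220^128 ≡ 3^2 = 9
139 = 128 + 8 + 2 + 1, so 220^139 ≡ 9·105·406·220 ≡ 268 (mod 421)
58·268 = 15544 ≡ 388 (mod 421)
318 ≠ 388; the check fails.

reject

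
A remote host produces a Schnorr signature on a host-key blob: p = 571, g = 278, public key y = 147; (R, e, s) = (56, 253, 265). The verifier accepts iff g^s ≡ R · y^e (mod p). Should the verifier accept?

g^s mod p:
278^265 mod 571 = 32
R · y^e mod p:
147^253 mod 571 = 490
56·490 = 27440 ≡ 32 (mod 571)
32 ≡ 32 (mod 571); signature holds.

accept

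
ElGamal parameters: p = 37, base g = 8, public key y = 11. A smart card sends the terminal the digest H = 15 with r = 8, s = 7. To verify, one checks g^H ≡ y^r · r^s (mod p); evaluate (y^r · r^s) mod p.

31

Squares mod 37: 11^1≡11, 11^2≡10, 11^4≡26, 11^8≡10
11^8 ≡ 10 (mod 37)
Squares mod 37: 8^1≡8, 8^2≡27, 8^4≡26
7 = 4 + 2 + 1, so 8^7 ≡ 26·27·8 ≡ 29 (mod 37)
y^r · r^s ≡ 10·29 = 290 ≡ 31 (mod 37)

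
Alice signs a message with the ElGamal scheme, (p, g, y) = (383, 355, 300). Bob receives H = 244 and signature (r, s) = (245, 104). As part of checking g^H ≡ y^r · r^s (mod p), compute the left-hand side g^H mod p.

204

Squares mod 383: 355^1≡355, 355^2≡18, 355^4≡324, 355^8≡34, 355^16≡7, 355^32≡49, 355^64≡103, 355^128≡268
244 = 128 + 64 + 32 + 16 + 4, so 355^244 ≡ 268·103·49·7·324 ≡ 204 (mod 383)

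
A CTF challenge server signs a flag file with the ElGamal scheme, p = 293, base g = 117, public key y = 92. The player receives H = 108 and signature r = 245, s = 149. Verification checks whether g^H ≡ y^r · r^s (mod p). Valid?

yes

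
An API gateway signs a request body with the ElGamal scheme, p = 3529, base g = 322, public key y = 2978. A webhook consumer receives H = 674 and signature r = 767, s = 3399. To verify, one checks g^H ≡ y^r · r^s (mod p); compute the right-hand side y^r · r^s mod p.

3125

2978^2 = 8868484 ≡ 107
2978^4 ≡ 107^2 = 11449 ≡ 862
2978^8 ≡ 862^2 = 743044 ≡ 1954
2978^16 ≡ 1954^2 = 3818116 ≡ 3267
2978^32 ≡ 3267^2 = 10673289 ≡ 1593
2978^64 ≡ 1593^2 = 2537649 ≡ 298
2978^128 ≡ 298^2 = 88804 ≡ 579
2978^256 ≡ 579^2 = 335241 ≡ 3515
2978^512 ≡ 3515^2 = 12355225 ≡ 196
767 = 512 + 128 + 64 + 32 + 16 + 8 + 4 + 2 + 1, so 2978^767 ≡ 196·579·298·1593·3267·1954·862·107·2978 ≡ 575 (mod 3529)
767^2 = 588289 ≡ 2475
767^4 ≡ 2475^2 = 6125625 ≡ 2810
767^8 ≡ 2810^2 = 7896100 ≡ 1727
767^16 ≡ 1727^2 = 2982529 ≡ 524
767^32 ≡ 524^2 = 274576 ≡ 2843
767^64 ≡ 2843^2 = 8082649 ≡ 1239
767^128 ≡ 1239^2 = 1535121 ≡ 6
767^256 ≡ 6^2 = 36
767^512 ≡ 36^2 = 1296
767^1024 ≡ 1296^2 = 1679616 ≡ 3341
767^2048 ≡ 3341^2 = 11162281 ≡ 54
3399 = 2048 + 1024 + 256 + 64 + 4 + 2 + 1, so 767^3399 ≡ 54·3341·36·1239·2810·2475·767 ≡ 3381 (mod 3529)
y^r · r^s ≡ 575·3381 = 1944075 ≡ 3125 (mod 3529)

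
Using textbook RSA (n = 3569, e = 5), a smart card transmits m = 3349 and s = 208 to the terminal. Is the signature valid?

s^2 ≡ 208^2 = 43264 ≡ 436
s^4 ≡ 436^2 = 190096 ≡ 939
5 = 4 + 1, so s^5 ≡ 939·208 ≡ 2586 (mod 3569)
2586 ≠ 3349, so verification fails.

invalid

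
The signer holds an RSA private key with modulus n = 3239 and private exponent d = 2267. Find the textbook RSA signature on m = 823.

847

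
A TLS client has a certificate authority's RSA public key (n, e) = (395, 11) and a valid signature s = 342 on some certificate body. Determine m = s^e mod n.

128

Squares mod 395: s^1≡342, s^2≡44, s^4≡356, s^8≡336
11 = 8 + 2 + 1, so s^11 ≡ 336·44·342 ≡ 128 (mod 395)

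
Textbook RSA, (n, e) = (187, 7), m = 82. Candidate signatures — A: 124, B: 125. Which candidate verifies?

Candidate A: 124^7 mod 187 = 163
Candidate B: 125^7 mod 187 = 82
  → matches m = 82

B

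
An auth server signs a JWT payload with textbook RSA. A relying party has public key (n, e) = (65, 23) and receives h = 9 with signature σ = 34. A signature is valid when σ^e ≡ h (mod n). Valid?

no

σ^23 mod 65 = 44
The recovered value 44 does not match the digest 9.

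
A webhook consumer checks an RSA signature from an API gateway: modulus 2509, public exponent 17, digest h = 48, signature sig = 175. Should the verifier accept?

reject

sig^2 ≡ 175^2 = 30625 ≡ 517
sig^4 ≡ 517^2 = 267289 ≡ 1335
sig^8 ≡ 1335^2 = 1782225 ≡ 835
sig^16 ≡ 835^2 = 697225 ≡ 2232
17 = 16 + 1, so sig^17 ≡ 2232·175 ≡ 1705 (mod 2509)
1705 ≠ 48, so verification fails.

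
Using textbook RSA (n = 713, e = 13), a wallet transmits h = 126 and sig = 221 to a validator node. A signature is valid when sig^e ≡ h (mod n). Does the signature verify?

verifies

sig^2 ≡ 221^2 = 48841 ≡ 357
sig^4 ≡ 357^2 = 127449 ≡ 535
sig^8 ≡ 535^2 = 286225 ≡ 312
13 = 8 + 4 + 1, so sig^13 ≡ 312·535·221 ≡ 126 (mod 713)
126 = h, so the signature checks out.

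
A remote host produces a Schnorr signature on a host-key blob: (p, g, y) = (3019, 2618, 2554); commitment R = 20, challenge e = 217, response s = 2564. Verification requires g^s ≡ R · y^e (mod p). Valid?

g^s mod p:
Squares mod 3019: 2618^1≡2618, 2618^2≡794, 2618^4≡2484, 2618^8≡2439, 2618^16≡1291, 2618^32≡193, 2618^64≡1021, 2618^128≡886, 2618^256≡56, 2618^512≡117, 2618^1024≡1613, 2618^2048≡2410
2564 = 2048 + 512 + 4, so 2618^2564 ≡ 2410·117·2484 ≡ 2461 (mod 3019)
R · y^e mod p:
Squares mod 3019: 2554^1≡2554, 2554^2≡1876, 2554^4≡2241, 2554^8≡1484, 2554^16≡1405, 2554^32≡2618, 2554^64≡794, 2554^128≡2484
217 = 128 + 64 + 16 + 8 + 1, so 2554^217 ≡ 2484·794·1405·1484·2554 ≡ 2777 (mod 3019)
20·2777 = 55540 ≡ 1198 (mod 3019)
2461 ≠ 1198; the check fails.

no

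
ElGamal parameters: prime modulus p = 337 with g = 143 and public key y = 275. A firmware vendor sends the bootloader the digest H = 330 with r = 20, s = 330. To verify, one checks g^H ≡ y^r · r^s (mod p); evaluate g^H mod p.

56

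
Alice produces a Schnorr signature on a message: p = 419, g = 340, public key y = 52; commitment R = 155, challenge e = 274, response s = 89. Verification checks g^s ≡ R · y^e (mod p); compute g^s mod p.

340^89 mod 419 = 128

128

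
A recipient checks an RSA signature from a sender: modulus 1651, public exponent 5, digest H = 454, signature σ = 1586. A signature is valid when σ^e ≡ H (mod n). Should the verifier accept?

σ^5 mod 1651 = 806
The recovered value 806 does not match the digest 454.

reject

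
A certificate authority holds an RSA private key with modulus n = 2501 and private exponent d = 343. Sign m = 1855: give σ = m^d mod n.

m^2 ≡ 1855^2 = 3441025 ≡ 2150
m^4 ≡ 2150^2 = 4622500 ≡ 652
m^8 ≡ 652^2 = 425104 ≡ 2435
m^16 ≡ 2435^2 = 5929225 ≡ 1855
m^32 ≡ 1855^2 = 3441025 ≡ 2150
m^64 ≡ 2150^2 = 4622500 ≡ 652
m^128 ≡ 652^2 = 425104 ≡ 2435
m^256 ≡ 2435^2 = 5929225 ≡ 1855
343 = 256 + 64 + 16 + 4 + 2 + 1, so m^343 ≡ 1855·652·1855·652·2150·1855 ≡ 57 (mod 2501)

57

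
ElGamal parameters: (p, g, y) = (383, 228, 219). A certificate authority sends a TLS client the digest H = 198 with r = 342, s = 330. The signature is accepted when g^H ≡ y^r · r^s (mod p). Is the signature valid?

Left side g^H mod p:
Squares mod 383: 228^1≡228, 228^2≡279, 228^4≡92, 228^8≡38, 228^16≡295, 228^32≡84, 228^64≡162, 228^128≡200
198 = 128 + 64 + 4 + 2, so 228^198 ≡ 200·162·92·279 ≡ 64 (mod 383)
Right side y^r · r^s mod p:
Squares mod 383: 219^1≡219, 219^2≡86, 219^4≡119, 219^8≡373, 219^16≡100, 219^32≡42, 219^64≡232, 219^128≡204, 219^256≡252
342 = 256 + 64 + 16 + 4 + 2, so 219^342 ≡ 252·232·100·119·86 ≡ 207 (mod 383)
Squares mod 383: 342^1≡342, 342^2≡149, 342^4≡370, 342^8≡169, 342^16≡219, 342^32≡86, 342^64≡119, 342^128≡373, 342^256≡100
330 = 256 + 64 + 8 + 2, so 342^330 ≡ 100·119·169·149 ≡ 62 (mod 383)
207·62 = 12834 ≡ 195 (mod 383)
64 ≠ 195, so verification fails.

invalid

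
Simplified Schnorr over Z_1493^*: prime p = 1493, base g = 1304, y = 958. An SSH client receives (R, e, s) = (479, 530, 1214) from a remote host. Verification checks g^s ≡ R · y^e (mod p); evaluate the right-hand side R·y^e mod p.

958^2 = 917764 ≡ 1062
958^4 ≡ 1062^2 = 1127844 ≡ 629
958^8 ≡ 629^2 = 395641 ≡ 1489
958^16 ≡ 1489^2 = 2217121 ≡ 16
958^32 ≡ 16^2 = 256
958^64 ≡ 256^2 = 65536 ≡ 1337
958^128 ≡ 1337^2 = 1787569 ≡ 448
958^256 ≡ 448^2 = 200704 ≡ 642
958^512 ≡ 642^2 = 412164 ≡ 96
530 = 512 + 16 + 2, so 958^530 ≡ 96·16·1062 ≡ 876 (mod 1493)
R · y^e ≡ 479·876 = 419604 ≡ 71 (mod 1493)

71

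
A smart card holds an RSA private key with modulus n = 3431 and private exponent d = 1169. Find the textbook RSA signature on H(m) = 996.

1593

(H(m))^2 ≡ 996^2 = 992016 ≡ 457
(H(m))^4 ≡ 457^2 = 208849 ≡ 2989
(H(m))^8 ≡ 2989^2 = 8934121 ≡ 3228
(H(m))^16 ≡ 3228^2 = 10419984 ≡ 37
(H(m))^32 ≡ 37^2 = 1369
(H(m))^64 ≡ 1369^2 = 1874161 ≡ 835
(H(m))^128 ≡ 835^2 = 697225 ≡ 732
(H(m))^256 ≡ 732^2 = 535824 ≡ 588
(H(m))^512 ≡ 588^2 = 345744 ≡ 2644
(H(m))^1024 ≡ 2644^2 = 6990736 ≡ 1789
1169 = 1024 + 128 + 16 + 1, so (H(m))^1169 ≡ 1789·732·37·996 ≡ 1593 (mod 3431)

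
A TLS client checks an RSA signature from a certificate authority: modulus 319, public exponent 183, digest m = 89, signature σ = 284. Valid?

no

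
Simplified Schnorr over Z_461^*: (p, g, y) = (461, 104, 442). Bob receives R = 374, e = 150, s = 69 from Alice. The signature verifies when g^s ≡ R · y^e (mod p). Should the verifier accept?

reject

g^s mod p:
104^2 = 10816 ≡ 213
104^4 ≡ 213^2 = 45369 ≡ 191
104^8 ≡ 191^2 = 36481 ≡ 62
104^16 ≡ 62^2 = 3844 ≡ 156
104^32 ≡ 156^2 = 24336 ≡ 364
104^64 ≡ 364^2 = 132496 ≡ 189
69 = 64 + 4 + 1, so 104^69 ≡ 189·191·104 ≡ 373 (mod 461)
R · y^e mod p:
442^2 = 195364 ≡ 361
442^4 ≡ 361^2 = 130321 ≡ 319
442^8 ≡ 319^2 = 101761 ≡ 341
442^16 ≡ 341^2 = 116281 ≡ 109
442^32 ≡ 109^2 = 11881 ≡ 356
442^64 ≡ 356^2 = 126736 ≡ 422
442^128 ≡ 422^2 = 178084 ≡ 138
150 = 128 + 16 + 4 + 2, so 442^150 ≡ 138·109·319·361 ≡ 348 (mod 461)
374·348 = 130152 ≡ 150 (mod 461)
373 ≠ 150; the check fails.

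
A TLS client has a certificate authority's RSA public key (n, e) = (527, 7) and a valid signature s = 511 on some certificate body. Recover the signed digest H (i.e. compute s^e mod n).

s^2 ≡ 511^2 = 261121 ≡ 256
s^4 ≡ 256^2 = 65536 ≡ 188
7 = 4 + 2 + 1, so s^7 ≡ 188·256·511 ≡ 426 (mod 527)

426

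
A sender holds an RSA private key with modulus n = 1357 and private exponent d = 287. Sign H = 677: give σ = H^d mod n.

H^2 ≡ 677^2 = 458329 ≡ 1020
H^4 ≡ 1020^2 = 1040400 ≡ 938
H^8 ≡ 938^2 = 879844 ≡ 508
H^16 ≡ 508^2 = 258064 ≡ 234
H^32 ≡ 234^2 = 54756 ≡ 476
H^64 ≡ 476^2 = 226576 ≡ 1314
H^128 ≡ 1314^2 = 1726596 ≡ 492
H^256 ≡ 492^2 = 242064 ≡ 518
287 = 256 + 16 + 8 + 4 + 2 + 1, so H^287 ≡ 518·234·508·938·1020·677 ≡ 723 (mod 1357)

723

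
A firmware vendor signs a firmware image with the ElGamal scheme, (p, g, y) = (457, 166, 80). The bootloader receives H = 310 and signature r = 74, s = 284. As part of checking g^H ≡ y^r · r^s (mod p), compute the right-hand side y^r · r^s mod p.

80^2 = 6400 ≡ 2
80^4 ≡ 2^2 = 4
80^8 ≡ 4^2 = 16
80^16 ≡ 16^2 = 256
80^32 ≡ 256^2 = 65536 ≡ 185
80^64 ≡ 185^2 = 34225 ≡ 407
74 = 64 + 8 + 2, so 80^74 ≡ 407·16·2 ≡ 228 (mod 457)
74^2 = 5476 ≡ 449
74^4 ≡ 449^2 = 201601 ≡ 64
74^8 ≡ 64^2 = 4096 ≡ 440
74^16 ≡ 440^2 = 193600 ≡ 289
74^32 ≡ 289^2 = 83521 ≡ 347
74^64 ≡ 347^2 = 120409 ≡ 218
74^128 ≡ 218^2 = 47524 ≡ 453
74^256 ≡ 453^2 = 205209 ≡ 16
284 = 256 + 16 + 8 + 4, so 74^284 ≡ 16·289·440·64 ≡ 201 (mod 457)
y^r · r^s ≡ 228·201 = 45828 ≡ 128 (mod 457)

128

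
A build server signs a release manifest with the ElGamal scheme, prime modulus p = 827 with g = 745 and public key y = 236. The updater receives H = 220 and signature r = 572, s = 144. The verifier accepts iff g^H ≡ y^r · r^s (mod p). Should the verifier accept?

Left side g^H mod p:
Squares mod 827: 745^1≡745, 745^2≡108, 745^4≡86, 745^8≡780, 745^16≡555, 745^32≡381, 745^64≡436, 745^128≡713
220 = 128 + 64 + 16 + 8 + 4, so 745^220 ≡ 713·436·555·780·86 ≡ 301 (mod 827)
Right side y^r · r^s mod p:
Squares mod 827: 236^1≡236, 236^2≡287, 236^4≡496, 236^8≡397, 236^16≡479, 236^32≡362, 236^64≡378, 236^128≡640, 236^256≡235, 236^512≡643
572 = 512 + 32 + 16 + 8 + 4, so 236^572 ≡ 643·362·479·397·496 ≡ 420 (mod 827)
Squares mod 827: 572^1≡572, 572^2≡519, 572^4≡586, 572^8≡191, 572^16≡93, 572^32≡379, 572^64≡570, 572^128≡716
144 = 128 + 16, so 572^144 ≡ 716·93 ≡ 428 (mod 827)
420·428 = 179760 ≡ 301 (mod 827)
301 ≡ 301 (mod 827), so the signature is genuine.

accept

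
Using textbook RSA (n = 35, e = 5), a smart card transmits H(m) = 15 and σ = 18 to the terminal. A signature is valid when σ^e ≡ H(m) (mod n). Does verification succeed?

fails

σ^5 mod 35 = 23
σ^5 mod 35 = 23, but H(m) = 15.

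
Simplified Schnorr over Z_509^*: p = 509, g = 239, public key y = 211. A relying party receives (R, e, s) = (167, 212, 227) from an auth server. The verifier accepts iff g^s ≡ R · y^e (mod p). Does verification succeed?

g^s mod p:
Squares mod 509: 239^1≡239, 239^2≡113, 239^4≡44, 239^8≡409, 239^16≡329, 239^32≡333, 239^64≡436, 239^128≡239
227 = 128 + 64 + 32 + 2 + 1, so 239^227 ≡ 239·436·333·113·239 ≡ 322 (mod 509)
R · y^e mod p:
Squares mod 509: 211^1≡211, 211^2≡238, 211^4≡145, 211^8≡156, 211^16≡413, 211^32≡54, 211^64≡371, 211^128≡211
212 = 128 + 64 + 16 + 4, so 211^212 ≡ 211·371·413·145 ≡ 261 (mod 509)
167·261 = 43587 ≡ 322 (mod 509)
322 ≡ 322 (mod 509); signature holds.

passes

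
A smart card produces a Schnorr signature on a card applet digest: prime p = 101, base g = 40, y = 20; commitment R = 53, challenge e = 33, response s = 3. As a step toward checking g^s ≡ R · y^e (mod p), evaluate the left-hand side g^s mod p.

40^2 = 1600 ≡ 85
3 = 2 + 1, so 40^3 ≡ 85·40 ≡ 67 (mod 101)

67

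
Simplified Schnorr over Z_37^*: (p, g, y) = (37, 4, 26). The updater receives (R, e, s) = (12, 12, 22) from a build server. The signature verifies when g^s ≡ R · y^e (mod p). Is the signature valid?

invalid

g^s mod p:
4^2 = 16
4^4 ≡ 16^2 = 256 ≡ 34
4^8 ≡ 34^2 = 1156 ≡ 9
4^16 ≡ 9^2 = 81 ≡ 7
22 = 16 + 4 + 2, so 4^22 ≡ 7·34·16 ≡ 34 (mod 37)
R · y^e mod p:
26^2 = 676 ≡ 10
26^4 ≡ 10^2 = 100 ≡ 26
26^8 ≡ 26^2 = 676 ≡ 10
12 = 8 + 4, so 26^12 ≡ 10·26 ≡ 1 (mod 37)
12·1 = 12 ≡ 12 (mod 37)
34 ≠ 12; the check fails.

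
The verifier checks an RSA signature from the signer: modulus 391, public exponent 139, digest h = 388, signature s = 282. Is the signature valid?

invalid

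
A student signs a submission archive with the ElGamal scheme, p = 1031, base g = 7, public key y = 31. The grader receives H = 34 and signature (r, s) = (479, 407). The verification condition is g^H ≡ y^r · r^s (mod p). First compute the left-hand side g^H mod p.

7^2 = 49
7^4 ≡ 49^2 = 2401 ≡ 339
7^8 ≡ 339^2 = 114921 ≡ 480
7^16 ≡ 480^2 = 230400 ≡ 487
7^32 ≡ 487^2 = 237169 ≡ 39
34 = 32 + 2, so 7^34 ≡ 39·49 ≡ 880 (mod 1031)

880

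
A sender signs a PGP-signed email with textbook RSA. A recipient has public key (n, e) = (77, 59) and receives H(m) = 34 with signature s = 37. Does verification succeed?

fails

s^2 ≡ 37^2 = 1369 ≡ 60
s^4 ≡ 60^2 = 3600 ≡ 58
s^8 ≡ 58^2 = 3364 ≡ 53
s^16 ≡ 53^2 = 2809 ≡ 37
s^32 ≡ 37^2 = 1369 ≡ 60
59 = 32 + 16 + 8 + 2 + 1, so s^59 ≡ 60·37·53·60·37 ≡ 25 (mod 77)
25 ≠ 34, so verification fails.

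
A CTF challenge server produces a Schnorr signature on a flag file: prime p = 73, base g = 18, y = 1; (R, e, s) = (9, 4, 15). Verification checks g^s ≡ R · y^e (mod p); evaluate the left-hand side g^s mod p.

18^15 mod 73 = 9

9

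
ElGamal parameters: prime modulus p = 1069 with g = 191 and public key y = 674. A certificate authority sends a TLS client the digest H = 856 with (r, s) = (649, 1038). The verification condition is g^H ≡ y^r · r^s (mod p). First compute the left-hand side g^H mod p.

191^2 = 36481 ≡ 135
191^4 ≡ 135^2 = 18225 ≡ 52
191^8 ≡ 52^2 = 2704 ≡ 566
191^16 ≡ 566^2 = 320356 ≡ 725
191^32 ≡ 725^2 = 525625 ≡ 746
191^64 ≡ 746^2 = 556516 ≡ 636
191^128 ≡ 636^2 = 404496 ≡ 414
191^256 ≡ 414^2 = 171396 ≡ 356
191^512 ≡ 356^2 = 126736 ≡ 594
856 = 512 + 256 + 64 + 16 + 8, so 191^856 ≡ 594·356·636·725·566 ≡ 826 (mod 1069)

826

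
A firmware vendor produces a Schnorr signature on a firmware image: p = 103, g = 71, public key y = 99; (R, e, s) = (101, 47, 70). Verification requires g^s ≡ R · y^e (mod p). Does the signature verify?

verifies

g^s mod p:
Squares mod 103: 71^1≡71, 71^2≡97, 71^4≡36, 71^8≡60, 71^16≡98, 71^32≡25, 71^64≡7
70 = 64 + 4 + 2, so 71^70 ≡ 7·36·97 ≡ 33 (mod 103)
R · y^e mod p:
Squares mod 103: 99^1≡99, 99^2≡16, 99^4≡50, 99^8≡28, 99^16≡63, 99^32≡55
47 = 32 + 8 + 4 + 2 + 1, so 99^47 ≡ 55·28·50·16·99 ≡ 35 (mod 103)
101·35 = 3535 ≡ 33 (mod 103)
33 ≡ 33 (mod 103); signature holds.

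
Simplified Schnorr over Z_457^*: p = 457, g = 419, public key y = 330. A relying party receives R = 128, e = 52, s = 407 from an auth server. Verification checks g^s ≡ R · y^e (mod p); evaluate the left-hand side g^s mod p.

115

419^2 = 175561 ≡ 73
419^4 ≡ 73^2 = 5329 ≡ 302
419^8 ≡ 302^2 = 91204 ≡ 261
419^16 ≡ 261^2 = 68121 ≡ 28
419^32 ≡ 28^2 = 784 ≡ 327
419^64 ≡ 327^2 = 106929 ≡ 448
419^128 ≡ 448^2 = 200704 ≡ 81
419^256 ≡ 81^2 = 6561 ≡ 163
407 = 256 + 128 + 16 + 4 + 2 + 1, so 419^407 ≡ 163·81·28·302·73·419 ≡ 115 (mod 457)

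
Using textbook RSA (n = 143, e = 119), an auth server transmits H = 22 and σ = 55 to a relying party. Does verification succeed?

passes

σ^2 ≡ 55^2 = 3025 ≡ 22
σ^4 ≡ 22^2 = 484 ≡ 55
σ^8 ≡ 55^2 = 3025 ≡ 22
σ^16 ≡ 22^2 = 484 ≡ 55
σ^32 ≡ 55^2 = 3025 ≡ 22
σ^64 ≡ 22^2 = 484 ≡ 55
119 = 64 + 32 + 16 + 4 + 2 + 1, so σ^119 ≡ 55·22·55·55·22·55 ≡ 22 (mod 143)
σ^119 mod 143 = 22 matches H.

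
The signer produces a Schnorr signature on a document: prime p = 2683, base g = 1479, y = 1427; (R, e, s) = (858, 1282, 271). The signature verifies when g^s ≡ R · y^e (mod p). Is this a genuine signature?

genuine

g^s mod p:
1479^2 = 2187441 ≡ 796
1479^4 ≡ 796^2 = 633616 ≡ 428
1479^8 ≡ 428^2 = 183184 ≡ 740
1479^16 ≡ 740^2 = 547600 ≡ 268
1479^32 ≡ 268^2 = 71824 ≡ 2066
1479^64 ≡ 2066^2 = 4268356 ≡ 2386
1479^128 ≡ 2386^2 = 5692996 ≡ 2353
1479^256 ≡ 2353^2 = 5536609 ≡ 1580
271 = 256 + 8 + 4 + 2 + 1, so 1479^271 ≡ 1580·740·428·796·1479 ≡ 299 (mod 2683)
R · y^e mod p:
1427^2 = 2036329 ≡ 2615
1427^4 ≡ 2615^2 = 6838225 ≡ 1941
1427^8 ≡ 1941^2 = 3767481 ≡ 549
1427^16 ≡ 549^2 = 301401 ≡ 905
1427^32 ≡ 905^2 = 819025 ≡ 710
1427^64 ≡ 710^2 = 504100 ≡ 2379
1427^128 ≡ 2379^2 = 5659641 ≡ 1194
1427^256 ≡ 1194^2 = 1425636 ≡ 963
1427^512 ≡ 963^2 = 927369 ≡ 1734
1427^1024 ≡ 1734^2 = 3006756 ≡ 1796
1282 = 1024 + 256 + 2, so 1427^1282 ≡ 1796·963·2615 ≡ 41 (mod 2683)
858·41 = 35178 ≡ 299 (mod 2683)
299 ≡ 299 (mod 2683); signature holds.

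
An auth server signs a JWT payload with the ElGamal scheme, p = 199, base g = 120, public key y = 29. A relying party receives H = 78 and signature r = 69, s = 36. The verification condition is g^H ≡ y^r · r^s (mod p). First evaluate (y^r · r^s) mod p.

132

29^2 = 841 ≡ 45
29^4 ≡ 45^2 = 2025 ≡ 35
29^8 ≡ 35^2 = 1225 ≡ 31
29^16 ≡ 31^2 = 961 ≡ 165
29^32 ≡ 165^2 = 27225 ≡ 161
29^64 ≡ 161^2 = 25921 ≡ 51
69 = 64 + 4 + 1, so 29^69 ≡ 51·35·29 ≡ 25 (mod 199)
69^2 = 4761 ≡ 184
69^4 ≡ 184^2 = 33856 ≡ 26
69^8 ≡ 26^2 = 676 ≡ 79
69^16 ≡ 79^2 = 6241 ≡ 72
69^32 ≡ 72^2 = 5184 ≡ 10
36 = 32 + 4, so 69^36 ≡ 10·26 ≡ 61 (mod 199)
y^r · r^s ≡ 25·61 = 1525 ≡ 132 (mod 199)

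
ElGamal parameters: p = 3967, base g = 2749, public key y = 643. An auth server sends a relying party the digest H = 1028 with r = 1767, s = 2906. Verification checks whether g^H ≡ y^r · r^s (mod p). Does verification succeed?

Left side g^H mod p:
2749^2 = 7557001 ≡ 3833
2749^4 ≡ 3833^2 = 14691889 ≡ 2088
2749^8 ≡ 2088^2 = 4359744 ≡ 11
2749^16 ≡ 11^2 = 121
2749^32 ≡ 121^2 = 14641 ≡ 2740
2749^64 ≡ 2740^2 = 7507600 ≡ 2036
2749^128 ≡ 2036^2 = 4145296 ≡ 3748
2749^256 ≡ 3748^2 = 14047504 ≡ 357
2749^512 ≡ 357^2 = 127449 ≡ 505
2749^1024 ≡ 505^2 = 255025 ≡ 1137
1028 = 1024 + 4, so 2749^1028 ≡ 1137·2088 ≡ 1790 (mod 3967)
Right side y^r · r^s mod p:
643^2 = 413449 ≡ 881
643^4 ≡ 881^2 = 776161 ≡ 2596
643^8 ≡ 2596^2 = 6739216 ≡ 3250
643^16 ≡ 3250^2 = 10562500 ≡ 2346
643^32 ≡ 2346^2 = 5503716 ≡ 1487
643^64 ≡ 1487^2 = 2211169 ≡ 1550
643^128 ≡ 1550^2 = 2402500 ≡ 2465
643^256 ≡ 2465^2 = 6076225 ≡ 2748
643^512 ≡ 2748^2 = 7551504 ≡ 2303
643^1024 ≡ 2303^2 = 5303809 ≡ 3897
1767 = 1024 + 512 + 128 + 64 + 32 + 4 + 2 + 1, so 643^1767 ≡ 3897·2303·2465·1550·1487·2596·881·643 ≡ 1340 (mod 3967)
1767^2 = 3122289 ≡ 260
1767^4 ≡ 260^2 = 67600 ≡ 161
1767^8 ≡ 161^2 = 25921 ≡ 2119
1767^16 ≡ 2119^2 = 4490161 ≡ 3484
1767^32 ≡ 3484^2 = 12138256 ≡ 3203
1767^64 ≡ 3203^2 = 10259209 ≡ 547
1767^128 ≡ 547^2 = 299209 ≡ 1684
1767^256 ≡ 1684^2 = 2835856 ≡ 3418
1767^512 ≡ 3418^2 = 11682724 ≡ 3876
1767^1024 ≡ 3876^2 = 15023376 ≡ 347
1767^2048 ≡ 347^2 = 120409 ≡ 1399
2906 = 2048 + 512 + 256 + 64 + 16 + 8 + 2, so 1767^2906 ≡ 1399·3876·3418·547·3484·2119·260 ≡ 3298 (mod 3967)
1340·3298 = 4419320 ≡ 82 (mod 3967)
1790 ≠ 82, so verification fails.

fails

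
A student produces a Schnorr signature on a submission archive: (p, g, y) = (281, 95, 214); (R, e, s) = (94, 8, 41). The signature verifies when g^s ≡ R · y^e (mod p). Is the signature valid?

g^s mod p:
95^2 = 9025 ≡ 33
95^4 ≡ 33^2 = 1089 ≡ 246
95^8 ≡ 246^2 = 60516 ≡ 101
95^16 ≡ 101^2 = 10201 ≡ 85
95^32 ≡ 85^2 = 7225 ≡ 200
41 = 32 + 8 + 1, so 95^41 ≡ 200·101·95 ≡ 51 (mod 281)
R · y^e mod p:
214^2 = 45796 ≡ 274
214^4 ≡ 274^2 = 75076 ≡ 49
214^8 ≡ 49^2 = 2401 ≡ 153
94·153 = 14382 ≡ 51 (mod 281)
51 ≡ 51 (mod 281); signature holds.

valid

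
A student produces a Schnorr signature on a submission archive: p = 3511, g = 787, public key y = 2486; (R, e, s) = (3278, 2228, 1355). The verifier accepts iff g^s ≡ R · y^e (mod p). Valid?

g^s mod p:
787^2 = 619369 ≡ 1433
787^4 ≡ 1433^2 = 2053489 ≡ 3065
787^8 ≡ 3065^2 = 9394225 ≡ 2300
787^16 ≡ 2300^2 = 5290000 ≡ 2434
787^32 ≡ 2434^2 = 5924356 ≡ 1299
787^64 ≡ 1299^2 = 1687401 ≡ 2121
787^128 ≡ 2121^2 = 4498641 ≡ 1050
787^256 ≡ 1050^2 = 1102500 ≡ 46
787^512 ≡ 46^2 = 2116
787^1024 ≡ 2116^2 = 4477456 ≡ 931
1355 = 1024 + 256 + 64 + 8 + 2 + 1, so 787^1355 ≡ 931·46·2121·2300·1433·787 ≡ 991 (mod 3511)
R · y^e mod p:
2486^2 = 6180196 ≡ 836
2486^4 ≡ 836^2 = 698896 ≡ 207
2486^8 ≡ 207^2 = 42849 ≡ 717
2486^16 ≡ 717^2 = 514089 ≡ 1483
2486^32 ≡ 1483^2 = 2199289 ≡ 1403
2486^64 ≡ 1403^2 = 1968409 ≡ 2249
2486^128 ≡ 2249^2 = 5058001 ≡ 2161
2486^256 ≡ 2161^2 = 4669921 ≡ 291
2486^512 ≡ 291^2 = 84681 ≡ 417
2486^1024 ≡ 417^2 = 173889 ≡ 1850
2486^2048 ≡ 1850^2 = 3422500 ≡ 2786
2228 = 2048 + 128 + 32 + 16 + 4, so 2486^2228 ≡ 2786·2161·1403·1483·207 ≡ 1047 (mod 3511)
3278·1047 = 3432066 ≡ 1819 (mod 3511)
991 ≠ 1819; the check fails.

no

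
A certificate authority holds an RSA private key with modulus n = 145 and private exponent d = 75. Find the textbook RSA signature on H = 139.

54

H^2 ≡ 139^2 = 19321 ≡ 36
H^4 ≡ 36^2 = 1296 ≡ 136
H^8 ≡ 136^2 = 18496 ≡ 81
H^16 ≡ 81^2 = 6561 ≡ 36
H^32 ≡ 36^2 = 1296 ≡ 136
H^64 ≡ 136^2 = 18496 ≡ 81
75 = 64 + 8 + 2 + 1, so H^75 ≡ 81·81·36·139 ≡ 54 (mod 145)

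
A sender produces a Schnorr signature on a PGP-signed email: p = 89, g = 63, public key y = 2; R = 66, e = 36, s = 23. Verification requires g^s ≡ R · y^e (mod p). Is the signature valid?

valid

g^s mod p:
Squares mod 89: 63^1≡63, 63^2≡53, 63^4≡50, 63^8≡8, 63^16≡64
23 = 16 + 4 + 2 + 1, so 63^23 ≡ 64·50·53·63 ≡ 83 (mod 89)
R · y^e mod p:
Squares mod 89: 2^1≡2, 2^2≡4, 2^4≡16, 2^8≡78, 2^16≡32, 2^32≡45
36 = 32 + 4, so 2^36 ≡ 45·16 ≡ 8 (mod 89)
66·8 = 528 ≡ 83 (mod 89)
83 ≡ 83 (mod 89); signature holds.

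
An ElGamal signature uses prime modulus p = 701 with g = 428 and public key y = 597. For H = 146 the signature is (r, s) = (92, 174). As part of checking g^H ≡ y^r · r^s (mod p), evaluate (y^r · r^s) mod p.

616

597^2 = 356409 ≡ 301
597^4 ≡ 301^2 = 90601 ≡ 172
597^8 ≡ 172^2 = 29584 ≡ 142
597^16 ≡ 142^2 = 20164 ≡ 536
597^32 ≡ 536^2 = 287296 ≡ 587
597^64 ≡ 587^2 = 344569 ≡ 378
92 = 64 + 16 + 8 + 4, so 597^92 ≡ 378·536·142·172 ≡ 695 (mod 701)
92^2 = 8464 ≡ 52
92^4 ≡ 52^2 = 2704 ≡ 601
92^8 ≡ 601^2 = 361201 ≡ 186
92^16 ≡ 186^2 = 34596 ≡ 247
92^32 ≡ 247^2 = 61009 ≡ 22
92^64 ≡ 22^2 = 484
92^128 ≡ 484^2 = 234256 ≡ 122
174 = 128 + 32 + 8 + 4 + 2, so 92^174 ≡ 122·22·186·601·52 ≡ 131 (mod 701)
y^r · r^s ≡ 695·131 = 91045 ≡ 616 (mod 701)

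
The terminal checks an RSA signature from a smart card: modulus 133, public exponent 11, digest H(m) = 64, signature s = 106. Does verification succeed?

passes

s^2 ≡ 106^2 = 11236 ≡ 64
s^4 ≡ 64^2 = 4096 ≡ 106
s^8 ≡ 106^2 = 11236 ≡ 64
11 = 8 + 2 + 1, so s^11 ≡ 64·64·106 ≡ 64 (mod 133)
Since 64 equals the digest 64, verification succeeds.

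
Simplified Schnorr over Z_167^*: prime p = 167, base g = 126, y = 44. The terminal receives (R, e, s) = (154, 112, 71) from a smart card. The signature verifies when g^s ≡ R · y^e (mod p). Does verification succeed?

g^s mod p:
126^2 = 15876 ≡ 11
126^4 ≡ 11^2 = 121
126^8 ≡ 121^2 = 14641 ≡ 112
126^16 ≡ 112^2 = 12544 ≡ 19
126^32 ≡ 19^2 = 361 ≡ 27
126^64 ≡ 27^2 = 729 ≡ 61
71 = 64 + 4 + 2 + 1, so 126^71 ≡ 61·121·11·126 ≡ 147 (mod 167)
R · y^e mod p:
44^2 = 1936 ≡ 99
44^4 ≡ 99^2 = 9801 ≡ 115
44^8 ≡ 115^2 = 13225 ≡ 32
44^16 ≡ 32^2 = 1024 ≡ 22
44^32 ≡ 22^2 = 484 ≡ 150
44^64 ≡ 150^2 = 22500 ≡ 122
112 = 64 + 32 + 16, so 44^112 ≡ 122·150·22 ≡ 130 (mod 167)
154·130 = 20020 ≡ 147 (mod 167)
147 ≡ 147 (mod 167); signature holds.

passes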